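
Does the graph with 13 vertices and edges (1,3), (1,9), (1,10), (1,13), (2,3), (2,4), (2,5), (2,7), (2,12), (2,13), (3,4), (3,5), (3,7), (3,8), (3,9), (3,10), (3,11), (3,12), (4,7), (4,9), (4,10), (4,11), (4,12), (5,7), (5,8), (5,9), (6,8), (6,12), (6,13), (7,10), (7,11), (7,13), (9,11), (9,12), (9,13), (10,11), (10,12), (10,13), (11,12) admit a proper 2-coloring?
No (odd cycle of length 3: 10 -> 1 -> 3 -> 10)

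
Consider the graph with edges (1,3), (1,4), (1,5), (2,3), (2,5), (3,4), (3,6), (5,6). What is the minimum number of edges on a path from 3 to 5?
2 (path: 3 -> 1 -> 5, 2 edges)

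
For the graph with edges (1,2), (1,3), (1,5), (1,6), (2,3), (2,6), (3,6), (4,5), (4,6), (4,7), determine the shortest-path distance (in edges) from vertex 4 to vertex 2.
2 (path: 4 -> 6 -> 2, 2 edges)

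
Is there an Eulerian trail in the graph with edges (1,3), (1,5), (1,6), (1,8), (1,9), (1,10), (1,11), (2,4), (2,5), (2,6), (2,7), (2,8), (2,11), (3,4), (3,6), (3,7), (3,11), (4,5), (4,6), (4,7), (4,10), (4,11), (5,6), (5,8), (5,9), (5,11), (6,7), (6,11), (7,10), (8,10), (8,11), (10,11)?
No (8 vertices have odd degree: {1, 3, 4, 5, 6, 7, 8, 10}; Eulerian path requires 0 or 2)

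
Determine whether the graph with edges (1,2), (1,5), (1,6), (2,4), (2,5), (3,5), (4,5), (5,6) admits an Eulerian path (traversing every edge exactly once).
No (4 vertices have odd degree: {1, 2, 3, 5}; Eulerian path requires 0 or 2)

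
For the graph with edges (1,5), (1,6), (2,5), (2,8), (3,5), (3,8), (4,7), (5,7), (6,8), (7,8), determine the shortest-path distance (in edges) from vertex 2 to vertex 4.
3 (path: 2 -> 5 -> 7 -> 4, 3 edges)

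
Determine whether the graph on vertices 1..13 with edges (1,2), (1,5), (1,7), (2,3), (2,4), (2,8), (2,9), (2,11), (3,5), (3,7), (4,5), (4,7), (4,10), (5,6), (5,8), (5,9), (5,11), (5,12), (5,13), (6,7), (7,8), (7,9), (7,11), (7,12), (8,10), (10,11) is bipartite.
Yes. Partition: {1, 3, 4, 6, 8, 9, 11, 12, 13}, {2, 5, 7, 10}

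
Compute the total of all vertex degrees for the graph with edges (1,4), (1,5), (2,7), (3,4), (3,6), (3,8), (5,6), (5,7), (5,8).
18 (handshake: sum of degrees = 2|E| = 2 x 9 = 18)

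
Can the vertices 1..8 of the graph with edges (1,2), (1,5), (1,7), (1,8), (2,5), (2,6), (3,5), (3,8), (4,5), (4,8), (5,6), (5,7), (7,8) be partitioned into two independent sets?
No (odd cycle of length 3: 5 -> 1 -> 2 -> 5)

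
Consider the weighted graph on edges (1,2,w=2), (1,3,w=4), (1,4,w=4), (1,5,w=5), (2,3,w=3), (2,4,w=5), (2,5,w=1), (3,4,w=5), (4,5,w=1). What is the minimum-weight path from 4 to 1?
4 (path: 4 -> 1; weights 4 = 4)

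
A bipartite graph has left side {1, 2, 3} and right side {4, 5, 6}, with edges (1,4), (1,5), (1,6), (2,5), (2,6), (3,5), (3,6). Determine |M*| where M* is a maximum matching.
3 (matching: (1,4), (2,5), (3,6); upper bound min(|L|,|R|) = min(3,3) = 3)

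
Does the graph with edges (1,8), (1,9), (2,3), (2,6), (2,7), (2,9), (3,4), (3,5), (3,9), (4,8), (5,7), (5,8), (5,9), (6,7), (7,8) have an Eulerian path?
Yes — and in fact it has an Eulerian circuit (the graph is connected and all 9 vertices have even degree)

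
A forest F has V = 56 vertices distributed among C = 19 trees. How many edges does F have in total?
37 (Each of the 19 component trees on V_i vertices has V_i - 1 edges; summing gives V - C = 56 - 19 = 37)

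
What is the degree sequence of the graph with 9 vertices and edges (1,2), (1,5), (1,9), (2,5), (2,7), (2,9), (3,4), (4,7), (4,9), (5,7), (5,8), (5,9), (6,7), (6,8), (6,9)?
[5, 5, 4, 4, 3, 3, 3, 2, 1] (degrees: deg(1)=3, deg(2)=4, deg(3)=1, deg(4)=3, deg(5)=5, deg(6)=3, deg(7)=4, deg(8)=2, deg(9)=5)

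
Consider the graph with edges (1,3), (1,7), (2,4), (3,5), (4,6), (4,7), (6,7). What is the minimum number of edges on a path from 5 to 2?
5 (path: 5 -> 3 -> 1 -> 7 -> 4 -> 2, 5 edges)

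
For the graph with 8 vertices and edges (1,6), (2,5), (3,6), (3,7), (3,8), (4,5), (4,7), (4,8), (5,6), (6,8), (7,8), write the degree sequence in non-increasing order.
[4, 4, 3, 3, 3, 3, 1, 1] (degrees: deg(1)=1, deg(2)=1, deg(3)=3, deg(4)=3, deg(5)=3, deg(6)=4, deg(7)=3, deg(8)=4)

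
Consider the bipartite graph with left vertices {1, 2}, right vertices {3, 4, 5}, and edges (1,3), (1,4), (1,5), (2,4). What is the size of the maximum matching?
2 (matching: (1,5), (2,4); upper bound min(|L|,|R|) = min(2,3) = 2)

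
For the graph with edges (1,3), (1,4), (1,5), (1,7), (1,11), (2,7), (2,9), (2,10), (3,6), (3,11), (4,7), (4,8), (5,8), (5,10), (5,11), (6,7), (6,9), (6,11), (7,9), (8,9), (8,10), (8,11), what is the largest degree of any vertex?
5 (attained at vertices 1, 7, 8, 11)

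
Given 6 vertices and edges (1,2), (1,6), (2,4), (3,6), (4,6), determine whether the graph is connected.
No, it has 2 components: {1, 2, 3, 4, 6}, {5}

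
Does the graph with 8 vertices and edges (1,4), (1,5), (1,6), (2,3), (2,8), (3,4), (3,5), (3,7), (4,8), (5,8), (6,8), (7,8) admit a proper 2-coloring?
Yes. Partition: {1, 3, 8}, {2, 4, 5, 6, 7}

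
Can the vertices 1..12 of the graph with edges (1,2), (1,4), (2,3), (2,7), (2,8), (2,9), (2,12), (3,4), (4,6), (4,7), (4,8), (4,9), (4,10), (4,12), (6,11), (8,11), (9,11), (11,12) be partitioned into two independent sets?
Yes. Partition: {1, 3, 5, 6, 7, 8, 9, 10, 12}, {2, 4, 11}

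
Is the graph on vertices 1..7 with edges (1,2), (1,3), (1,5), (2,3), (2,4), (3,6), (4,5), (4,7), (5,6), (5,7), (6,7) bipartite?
No (odd cycle of length 3: 3 -> 1 -> 2 -> 3)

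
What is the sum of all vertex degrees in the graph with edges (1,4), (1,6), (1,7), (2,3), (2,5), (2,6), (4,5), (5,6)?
16 (handshake: sum of degrees = 2|E| = 2 x 8 = 16)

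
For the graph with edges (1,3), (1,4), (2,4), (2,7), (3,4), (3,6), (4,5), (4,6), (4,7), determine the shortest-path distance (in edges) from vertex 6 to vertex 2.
2 (path: 6 -> 4 -> 2, 2 edges)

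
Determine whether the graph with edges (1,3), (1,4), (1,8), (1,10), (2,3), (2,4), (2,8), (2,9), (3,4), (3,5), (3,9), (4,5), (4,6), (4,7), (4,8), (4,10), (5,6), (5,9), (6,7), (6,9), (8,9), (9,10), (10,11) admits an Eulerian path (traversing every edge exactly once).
Yes (the graph is connected and exactly 2 vertices have odd degree: {3, 11}; any Eulerian path must start and end at those)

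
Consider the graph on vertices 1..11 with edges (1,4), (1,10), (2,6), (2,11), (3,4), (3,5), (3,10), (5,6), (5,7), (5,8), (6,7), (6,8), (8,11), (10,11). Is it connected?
No, it has 2 components: {1, 2, 3, 4, 5, 6, 7, 8, 10, 11}, {9}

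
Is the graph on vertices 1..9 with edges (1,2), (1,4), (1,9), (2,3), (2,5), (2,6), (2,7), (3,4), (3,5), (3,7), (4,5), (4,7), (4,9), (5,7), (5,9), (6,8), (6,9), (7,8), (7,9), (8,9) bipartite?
No (odd cycle of length 3: 4 -> 1 -> 9 -> 4)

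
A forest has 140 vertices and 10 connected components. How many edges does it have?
130 (Each of the 10 component trees on V_i vertices has V_i - 1 edges; summing gives V - C = 140 - 10 = 130)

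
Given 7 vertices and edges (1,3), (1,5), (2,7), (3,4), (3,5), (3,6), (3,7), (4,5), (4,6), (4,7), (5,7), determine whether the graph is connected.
Yes (BFS from 1 visits [1, 3, 5, 4, 6, 7, 2] — all 7 vertices reached)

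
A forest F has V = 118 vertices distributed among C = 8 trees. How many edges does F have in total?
110 (Each of the 8 component trees on V_i vertices has V_i - 1 edges; summing gives V - C = 118 - 8 = 110)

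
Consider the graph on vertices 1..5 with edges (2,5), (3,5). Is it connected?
No, it has 3 components: {1}, {2, 3, 5}, {4}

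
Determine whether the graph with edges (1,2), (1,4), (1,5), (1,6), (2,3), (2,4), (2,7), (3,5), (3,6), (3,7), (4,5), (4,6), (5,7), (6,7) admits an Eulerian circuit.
Yes (the graph is connected and all 7 vertices have even degree)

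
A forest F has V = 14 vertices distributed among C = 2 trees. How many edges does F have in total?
12 (Each of the 2 component trees on V_i vertices has V_i - 1 edges; summing gives V - C = 14 - 2 = 12)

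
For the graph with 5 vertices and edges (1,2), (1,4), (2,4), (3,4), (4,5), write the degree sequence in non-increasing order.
[4, 2, 2, 1, 1] (degrees: deg(1)=2, deg(2)=2, deg(3)=1, deg(4)=4, deg(5)=1)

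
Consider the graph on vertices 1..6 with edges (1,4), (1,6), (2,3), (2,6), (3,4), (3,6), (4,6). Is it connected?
No, it has 2 components: {1, 2, 3, 4, 6}, {5}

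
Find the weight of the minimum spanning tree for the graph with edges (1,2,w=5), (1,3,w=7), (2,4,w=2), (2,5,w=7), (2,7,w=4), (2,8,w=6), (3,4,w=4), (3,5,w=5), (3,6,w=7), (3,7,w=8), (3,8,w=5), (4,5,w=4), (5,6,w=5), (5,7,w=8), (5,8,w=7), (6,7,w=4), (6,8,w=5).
28 (MST edges: (1,2,w=5), (2,4,w=2), (2,7,w=4), (3,4,w=4), (3,8,w=5), (4,5,w=4), (6,7,w=4); sum of weights 5 + 2 + 4 + 4 + 5 + 4 + 4 = 28)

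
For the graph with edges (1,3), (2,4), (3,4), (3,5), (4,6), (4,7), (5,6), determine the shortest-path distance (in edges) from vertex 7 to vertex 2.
2 (path: 7 -> 4 -> 2, 2 edges)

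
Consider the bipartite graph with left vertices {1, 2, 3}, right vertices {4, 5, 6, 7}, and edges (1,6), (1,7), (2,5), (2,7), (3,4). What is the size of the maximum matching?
3 (matching: (1,6), (2,7), (3,4); upper bound min(|L|,|R|) = min(3,4) = 3)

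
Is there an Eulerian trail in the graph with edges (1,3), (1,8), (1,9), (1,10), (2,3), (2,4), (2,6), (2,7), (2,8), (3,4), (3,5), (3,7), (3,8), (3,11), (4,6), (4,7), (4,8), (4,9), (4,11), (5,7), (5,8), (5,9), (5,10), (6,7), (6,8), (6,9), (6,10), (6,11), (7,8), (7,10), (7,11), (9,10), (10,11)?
No (8 vertices have odd degree: {2, 3, 4, 5, 6, 8, 9, 11}; Eulerian path requires 0 or 2)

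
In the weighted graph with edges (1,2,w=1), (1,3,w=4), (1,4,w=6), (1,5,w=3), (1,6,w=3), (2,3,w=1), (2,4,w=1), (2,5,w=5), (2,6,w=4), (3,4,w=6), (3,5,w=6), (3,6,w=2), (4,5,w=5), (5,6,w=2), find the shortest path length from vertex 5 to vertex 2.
4 (path: 5 -> 1 -> 2; weights 3 + 1 = 4)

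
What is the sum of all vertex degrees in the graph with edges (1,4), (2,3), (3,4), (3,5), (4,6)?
10 (handshake: sum of degrees = 2|E| = 2 x 5 = 10)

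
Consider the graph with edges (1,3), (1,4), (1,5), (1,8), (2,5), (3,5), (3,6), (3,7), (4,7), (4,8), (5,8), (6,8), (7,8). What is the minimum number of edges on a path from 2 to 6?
3 (path: 2 -> 5 -> 8 -> 6, 3 edges)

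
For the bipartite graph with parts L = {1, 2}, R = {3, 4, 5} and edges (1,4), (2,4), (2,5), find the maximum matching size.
2 (matching: (1,4), (2,5); upper bound min(|L|,|R|) = min(2,3) = 2)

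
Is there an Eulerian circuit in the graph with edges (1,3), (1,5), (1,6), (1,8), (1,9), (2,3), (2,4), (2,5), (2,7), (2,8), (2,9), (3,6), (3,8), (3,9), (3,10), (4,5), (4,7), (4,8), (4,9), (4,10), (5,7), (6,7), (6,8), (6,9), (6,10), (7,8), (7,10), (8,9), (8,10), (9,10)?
No (2 vertices have odd degree: {1, 9}; Eulerian circuit requires 0)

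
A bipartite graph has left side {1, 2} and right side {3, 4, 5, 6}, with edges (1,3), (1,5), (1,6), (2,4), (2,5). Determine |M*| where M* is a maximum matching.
2 (matching: (1,6), (2,5); upper bound min(|L|,|R|) = min(2,4) = 2)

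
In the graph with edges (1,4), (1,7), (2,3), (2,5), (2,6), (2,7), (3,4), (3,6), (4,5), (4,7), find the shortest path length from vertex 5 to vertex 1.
2 (path: 5 -> 4 -> 1, 2 edges)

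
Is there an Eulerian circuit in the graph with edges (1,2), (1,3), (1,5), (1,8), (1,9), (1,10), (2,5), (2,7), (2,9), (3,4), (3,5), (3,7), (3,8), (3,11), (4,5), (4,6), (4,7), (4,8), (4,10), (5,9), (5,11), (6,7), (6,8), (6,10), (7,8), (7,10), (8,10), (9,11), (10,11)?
Yes (the graph is connected and all 11 vertices have even degree)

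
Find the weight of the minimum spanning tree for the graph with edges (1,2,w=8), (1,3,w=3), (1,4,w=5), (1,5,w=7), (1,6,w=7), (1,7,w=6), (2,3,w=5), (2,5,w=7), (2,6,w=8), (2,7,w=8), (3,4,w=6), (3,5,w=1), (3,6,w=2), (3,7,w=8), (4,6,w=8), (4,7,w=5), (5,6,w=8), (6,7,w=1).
17 (MST edges: (1,3,w=3), (1,4,w=5), (2,3,w=5), (3,5,w=1), (3,6,w=2), (6,7,w=1); sum of weights 3 + 5 + 5 + 1 + 2 + 1 = 17)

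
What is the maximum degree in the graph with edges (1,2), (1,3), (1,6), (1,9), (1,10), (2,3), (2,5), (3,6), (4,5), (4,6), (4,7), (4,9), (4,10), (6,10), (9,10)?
5 (attained at vertices 1, 4)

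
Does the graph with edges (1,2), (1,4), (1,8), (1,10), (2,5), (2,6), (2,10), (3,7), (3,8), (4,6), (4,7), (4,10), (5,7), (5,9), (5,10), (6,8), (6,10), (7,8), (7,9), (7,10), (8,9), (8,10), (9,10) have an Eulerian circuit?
Yes (the graph is connected and all 10 vertices have even degree)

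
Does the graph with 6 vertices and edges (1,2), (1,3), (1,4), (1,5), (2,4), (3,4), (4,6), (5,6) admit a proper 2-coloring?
No (odd cycle of length 3: 4 -> 1 -> 2 -> 4)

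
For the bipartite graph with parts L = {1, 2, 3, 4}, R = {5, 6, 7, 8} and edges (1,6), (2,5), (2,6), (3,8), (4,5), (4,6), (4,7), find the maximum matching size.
4 (matching: (1,6), (2,5), (3,8), (4,7); upper bound min(|L|,|R|) = min(4,4) = 4)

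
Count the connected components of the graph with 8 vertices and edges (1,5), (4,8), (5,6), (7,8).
4 (components: {1, 5, 6}, {2}, {3}, {4, 7, 8})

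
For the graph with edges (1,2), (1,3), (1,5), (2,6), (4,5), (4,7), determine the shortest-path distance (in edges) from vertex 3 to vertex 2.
2 (path: 3 -> 1 -> 2, 2 edges)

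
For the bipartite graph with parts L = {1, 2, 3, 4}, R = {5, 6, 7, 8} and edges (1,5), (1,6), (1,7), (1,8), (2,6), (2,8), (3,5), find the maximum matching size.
3 (matching: (1,7), (2,8), (3,5); upper bound min(|L|,|R|) = min(4,4) = 4)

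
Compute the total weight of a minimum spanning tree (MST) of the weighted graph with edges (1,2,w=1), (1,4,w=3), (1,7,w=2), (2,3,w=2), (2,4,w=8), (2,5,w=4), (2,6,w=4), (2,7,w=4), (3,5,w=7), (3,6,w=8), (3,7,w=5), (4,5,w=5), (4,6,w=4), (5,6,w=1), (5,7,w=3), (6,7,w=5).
12 (MST edges: (1,2,w=1), (1,4,w=3), (1,7,w=2), (2,3,w=2), (5,6,w=1), (5,7,w=3); sum of weights 1 + 3 + 2 + 2 + 1 + 3 = 12)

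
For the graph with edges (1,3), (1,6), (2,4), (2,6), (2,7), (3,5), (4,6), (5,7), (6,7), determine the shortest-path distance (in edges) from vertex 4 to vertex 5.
3 (path: 4 -> 6 -> 7 -> 5, 3 edges)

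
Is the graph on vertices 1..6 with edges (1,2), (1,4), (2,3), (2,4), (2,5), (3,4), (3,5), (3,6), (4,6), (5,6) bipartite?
No (odd cycle of length 3: 4 -> 1 -> 2 -> 4)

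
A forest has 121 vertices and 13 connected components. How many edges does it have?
108 (Each of the 13 component trees on V_i vertices has V_i - 1 edges; summing gives V - C = 121 - 13 = 108)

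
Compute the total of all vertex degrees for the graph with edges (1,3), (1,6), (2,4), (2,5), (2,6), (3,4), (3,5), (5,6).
16 (handshake: sum of degrees = 2|E| = 2 x 8 = 16)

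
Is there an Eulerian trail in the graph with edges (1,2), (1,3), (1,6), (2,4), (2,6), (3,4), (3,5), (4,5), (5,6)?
No (6 vertices have odd degree: {1, 2, 3, 4, 5, 6}; Eulerian path requires 0 or 2)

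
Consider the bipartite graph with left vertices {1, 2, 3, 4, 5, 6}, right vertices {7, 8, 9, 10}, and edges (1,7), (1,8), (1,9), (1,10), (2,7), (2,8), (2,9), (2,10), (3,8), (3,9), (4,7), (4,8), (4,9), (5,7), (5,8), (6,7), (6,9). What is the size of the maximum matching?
4 (matching: (1,10), (2,9), (3,8), (4,7); upper bound min(|L|,|R|) = min(6,4) = 4)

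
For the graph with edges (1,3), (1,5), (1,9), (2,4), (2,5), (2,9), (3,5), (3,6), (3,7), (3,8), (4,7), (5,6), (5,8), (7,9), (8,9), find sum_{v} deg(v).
30 (handshake: sum of degrees = 2|E| = 2 x 15 = 30)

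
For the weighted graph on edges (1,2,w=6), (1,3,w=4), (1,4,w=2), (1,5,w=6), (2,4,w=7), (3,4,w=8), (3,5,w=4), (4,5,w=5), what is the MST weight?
16 (MST edges: (1,2,w=6), (1,3,w=4), (1,4,w=2), (3,5,w=4); sum of weights 6 + 4 + 2 + 4 = 16)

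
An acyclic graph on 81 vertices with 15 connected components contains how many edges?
66 (Each of the 15 component trees on V_i vertices has V_i - 1 edges; summing gives V - C = 81 - 15 = 66)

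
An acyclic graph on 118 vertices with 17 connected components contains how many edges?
101 (Each of the 17 component trees on V_i vertices has V_i - 1 edges; summing gives V - C = 118 - 17 = 101)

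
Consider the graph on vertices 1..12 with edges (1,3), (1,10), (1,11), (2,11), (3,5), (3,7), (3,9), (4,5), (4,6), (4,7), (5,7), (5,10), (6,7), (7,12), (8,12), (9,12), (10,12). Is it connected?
Yes (BFS from 1 visits [1, 3, 10, 11, 5, 7, 9, 12, 2, 4, 6, 8] — all 12 vertices reached)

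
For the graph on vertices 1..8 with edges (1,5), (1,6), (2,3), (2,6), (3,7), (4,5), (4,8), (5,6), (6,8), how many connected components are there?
1 (components: {1, 2, 3, 4, 5, 6, 7, 8})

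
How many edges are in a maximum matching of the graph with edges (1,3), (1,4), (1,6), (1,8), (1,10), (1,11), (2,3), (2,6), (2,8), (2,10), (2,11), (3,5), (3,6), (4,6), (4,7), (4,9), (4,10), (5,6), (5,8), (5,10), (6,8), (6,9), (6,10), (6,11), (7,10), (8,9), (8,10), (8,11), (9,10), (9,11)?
5 (matching: (2,11), (3,5), (4,7), (6,9), (8,10); upper bound floor(n/2) = floor(11/2) = 5)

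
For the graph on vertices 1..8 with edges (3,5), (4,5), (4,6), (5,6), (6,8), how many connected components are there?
4 (components: {1}, {2}, {3, 4, 5, 6, 8}, {7})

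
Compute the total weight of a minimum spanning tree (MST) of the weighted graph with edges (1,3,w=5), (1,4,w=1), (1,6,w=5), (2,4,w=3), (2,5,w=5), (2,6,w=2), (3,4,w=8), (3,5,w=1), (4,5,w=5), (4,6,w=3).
12 (MST edges: (1,3,w=5), (1,4,w=1), (2,4,w=3), (2,6,w=2), (3,5,w=1); sum of weights 5 + 1 + 3 + 2 + 1 = 12)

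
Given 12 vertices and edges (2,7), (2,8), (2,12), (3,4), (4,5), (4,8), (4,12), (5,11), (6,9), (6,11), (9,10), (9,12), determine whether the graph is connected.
No, it has 2 components: {1}, {2, 3, 4, 5, 6, 7, 8, 9, 10, 11, 12}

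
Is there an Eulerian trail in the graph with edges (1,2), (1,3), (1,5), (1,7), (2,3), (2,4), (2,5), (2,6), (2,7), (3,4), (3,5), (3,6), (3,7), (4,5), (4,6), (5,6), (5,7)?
Yes — and in fact it has an Eulerian circuit (the graph is connected and all 7 vertices have even degree)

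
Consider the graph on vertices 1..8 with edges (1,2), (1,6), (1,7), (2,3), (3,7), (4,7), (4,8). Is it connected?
No, it has 2 components: {1, 2, 3, 4, 6, 7, 8}, {5}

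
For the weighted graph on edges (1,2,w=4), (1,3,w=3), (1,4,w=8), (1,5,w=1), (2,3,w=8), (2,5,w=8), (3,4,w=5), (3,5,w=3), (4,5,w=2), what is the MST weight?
10 (MST edges: (1,2,w=4), (1,3,w=3), (1,5,w=1), (4,5,w=2); sum of weights 4 + 3 + 1 + 2 = 10)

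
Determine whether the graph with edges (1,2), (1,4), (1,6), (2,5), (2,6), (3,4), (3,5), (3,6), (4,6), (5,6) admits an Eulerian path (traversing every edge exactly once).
No (6 vertices have odd degree: {1, 2, 3, 4, 5, 6}; Eulerian path requires 0 or 2)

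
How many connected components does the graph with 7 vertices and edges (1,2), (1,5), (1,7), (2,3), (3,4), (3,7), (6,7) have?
1 (components: {1, 2, 3, 4, 5, 6, 7})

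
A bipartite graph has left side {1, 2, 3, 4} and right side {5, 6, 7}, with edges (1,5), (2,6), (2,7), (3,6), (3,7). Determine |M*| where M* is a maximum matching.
3 (matching: (1,5), (2,7), (3,6); upper bound min(|L|,|R|) = min(4,3) = 3)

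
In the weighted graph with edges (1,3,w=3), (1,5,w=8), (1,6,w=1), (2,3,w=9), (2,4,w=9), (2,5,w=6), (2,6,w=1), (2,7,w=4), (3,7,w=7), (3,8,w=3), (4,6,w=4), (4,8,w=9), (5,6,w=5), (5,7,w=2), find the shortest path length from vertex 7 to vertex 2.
4 (path: 7 -> 2; weights 4 = 4)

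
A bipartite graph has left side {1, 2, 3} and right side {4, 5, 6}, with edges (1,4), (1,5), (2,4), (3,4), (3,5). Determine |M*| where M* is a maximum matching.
2 (matching: (1,5), (2,4); upper bound min(|L|,|R|) = min(3,3) = 3)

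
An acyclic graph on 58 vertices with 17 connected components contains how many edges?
41 (Each of the 17 component trees on V_i vertices has V_i - 1 edges; summing gives V - C = 58 - 17 = 41)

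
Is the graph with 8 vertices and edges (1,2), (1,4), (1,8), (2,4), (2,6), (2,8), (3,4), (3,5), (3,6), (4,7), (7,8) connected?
Yes (BFS from 1 visits [1, 2, 4, 8, 6, 3, 7, 5] — all 8 vertices reached)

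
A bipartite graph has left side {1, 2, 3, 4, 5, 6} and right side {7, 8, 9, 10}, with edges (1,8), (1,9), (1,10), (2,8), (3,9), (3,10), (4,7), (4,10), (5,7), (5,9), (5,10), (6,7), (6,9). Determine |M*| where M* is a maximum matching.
4 (matching: (1,10), (2,8), (3,9), (4,7); upper bound min(|L|,|R|) = min(6,4) = 4)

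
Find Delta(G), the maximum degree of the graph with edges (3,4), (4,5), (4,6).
3 (attained at vertex 4)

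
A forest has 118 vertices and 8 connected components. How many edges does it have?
110 (Each of the 8 component trees on V_i vertices has V_i - 1 edges; summing gives V - C = 118 - 8 = 110)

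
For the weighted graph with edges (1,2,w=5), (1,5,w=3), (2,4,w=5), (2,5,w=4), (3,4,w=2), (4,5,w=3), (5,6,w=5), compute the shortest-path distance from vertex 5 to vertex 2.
4 (path: 5 -> 2; weights 4 = 4)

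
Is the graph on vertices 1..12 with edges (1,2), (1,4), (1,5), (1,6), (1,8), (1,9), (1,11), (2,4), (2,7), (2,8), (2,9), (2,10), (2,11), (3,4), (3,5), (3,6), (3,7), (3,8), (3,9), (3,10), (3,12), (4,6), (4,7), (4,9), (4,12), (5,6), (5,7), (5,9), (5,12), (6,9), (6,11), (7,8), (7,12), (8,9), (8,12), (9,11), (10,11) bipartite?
No (odd cycle of length 3: 4 -> 1 -> 2 -> 4)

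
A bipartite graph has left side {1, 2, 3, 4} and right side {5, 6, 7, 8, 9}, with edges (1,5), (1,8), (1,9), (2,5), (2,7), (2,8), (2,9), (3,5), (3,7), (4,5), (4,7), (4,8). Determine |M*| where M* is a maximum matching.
4 (matching: (1,9), (2,8), (3,7), (4,5); upper bound min(|L|,|R|) = min(4,5) = 4)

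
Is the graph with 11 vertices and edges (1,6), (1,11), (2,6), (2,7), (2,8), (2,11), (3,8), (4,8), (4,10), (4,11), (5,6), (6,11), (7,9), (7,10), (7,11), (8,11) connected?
Yes (BFS from 1 visits [1, 6, 11, 2, 5, 4, 7, 8, 10, 9, 3] — all 11 vertices reached)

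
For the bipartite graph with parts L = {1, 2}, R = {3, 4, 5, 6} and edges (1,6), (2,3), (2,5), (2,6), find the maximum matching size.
2 (matching: (1,6), (2,5); upper bound min(|L|,|R|) = min(2,4) = 2)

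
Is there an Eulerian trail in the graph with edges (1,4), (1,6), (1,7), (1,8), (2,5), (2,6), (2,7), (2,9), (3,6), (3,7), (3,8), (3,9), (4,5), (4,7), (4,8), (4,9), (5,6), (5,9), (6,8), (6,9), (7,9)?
Yes (the graph is connected and exactly 2 vertices have odd degree: {4, 7}; any Eulerian path must start and end at those)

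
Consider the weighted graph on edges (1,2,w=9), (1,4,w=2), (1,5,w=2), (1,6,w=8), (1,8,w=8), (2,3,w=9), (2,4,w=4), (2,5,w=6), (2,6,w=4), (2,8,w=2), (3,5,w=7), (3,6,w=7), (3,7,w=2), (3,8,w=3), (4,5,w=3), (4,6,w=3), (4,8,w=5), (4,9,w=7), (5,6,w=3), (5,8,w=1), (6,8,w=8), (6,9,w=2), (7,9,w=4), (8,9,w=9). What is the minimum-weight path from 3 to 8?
3 (path: 3 -> 8; weights 3 = 3)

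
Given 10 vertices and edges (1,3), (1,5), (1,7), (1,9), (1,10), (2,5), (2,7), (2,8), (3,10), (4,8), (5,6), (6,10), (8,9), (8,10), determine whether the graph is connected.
Yes (BFS from 1 visits [1, 3, 5, 7, 9, 10, 2, 6, 8, 4] — all 10 vertices reached)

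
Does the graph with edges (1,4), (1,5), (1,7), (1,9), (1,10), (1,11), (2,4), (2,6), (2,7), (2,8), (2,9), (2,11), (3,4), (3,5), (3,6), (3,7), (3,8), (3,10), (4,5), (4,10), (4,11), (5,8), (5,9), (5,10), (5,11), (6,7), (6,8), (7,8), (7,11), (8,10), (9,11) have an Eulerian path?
Yes (the graph is connected and exactly 2 vertices have odd degree: {5, 10}; any Eulerian path must start and end at those)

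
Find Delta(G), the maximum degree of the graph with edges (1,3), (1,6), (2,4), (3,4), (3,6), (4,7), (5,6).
3 (attained at vertices 3, 4, 6)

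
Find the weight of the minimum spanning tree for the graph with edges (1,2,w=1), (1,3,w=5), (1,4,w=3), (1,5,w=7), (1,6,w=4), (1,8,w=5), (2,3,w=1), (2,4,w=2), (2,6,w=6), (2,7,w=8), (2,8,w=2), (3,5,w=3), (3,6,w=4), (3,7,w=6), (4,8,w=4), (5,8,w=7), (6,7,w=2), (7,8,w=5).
15 (MST edges: (1,2,w=1), (1,6,w=4), (2,3,w=1), (2,4,w=2), (2,8,w=2), (3,5,w=3), (6,7,w=2); sum of weights 1 + 4 + 1 + 2 + 2 + 3 + 2 = 15)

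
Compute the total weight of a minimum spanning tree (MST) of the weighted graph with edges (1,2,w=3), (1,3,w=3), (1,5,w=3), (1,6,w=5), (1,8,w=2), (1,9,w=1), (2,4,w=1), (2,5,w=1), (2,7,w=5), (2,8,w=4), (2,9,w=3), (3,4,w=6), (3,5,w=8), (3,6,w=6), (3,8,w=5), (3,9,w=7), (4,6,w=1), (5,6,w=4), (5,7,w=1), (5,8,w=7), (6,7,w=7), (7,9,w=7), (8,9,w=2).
13 (MST edges: (1,2,w=3), (1,3,w=3), (1,8,w=2), (1,9,w=1), (2,4,w=1), (2,5,w=1), (4,6,w=1), (5,7,w=1); sum of weights 3 + 3 + 2 + 1 + 1 + 1 + 1 + 1 = 13)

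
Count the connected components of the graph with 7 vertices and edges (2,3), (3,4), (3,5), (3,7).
3 (components: {1}, {2, 3, 4, 5, 7}, {6})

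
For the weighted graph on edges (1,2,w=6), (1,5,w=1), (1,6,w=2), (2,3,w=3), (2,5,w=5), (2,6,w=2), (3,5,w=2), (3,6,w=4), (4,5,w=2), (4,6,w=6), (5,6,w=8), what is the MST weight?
9 (MST edges: (1,5,w=1), (1,6,w=2), (2,6,w=2), (3,5,w=2), (4,5,w=2); sum of weights 1 + 2 + 2 + 2 + 2 = 9)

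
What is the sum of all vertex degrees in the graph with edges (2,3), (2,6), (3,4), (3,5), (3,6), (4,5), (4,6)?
14 (handshake: sum of degrees = 2|E| = 2 x 7 = 14)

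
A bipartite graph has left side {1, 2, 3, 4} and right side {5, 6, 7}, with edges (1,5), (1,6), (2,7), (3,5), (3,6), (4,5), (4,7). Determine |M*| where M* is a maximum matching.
3 (matching: (1,6), (2,7), (3,5); upper bound min(|L|,|R|) = min(4,3) = 3)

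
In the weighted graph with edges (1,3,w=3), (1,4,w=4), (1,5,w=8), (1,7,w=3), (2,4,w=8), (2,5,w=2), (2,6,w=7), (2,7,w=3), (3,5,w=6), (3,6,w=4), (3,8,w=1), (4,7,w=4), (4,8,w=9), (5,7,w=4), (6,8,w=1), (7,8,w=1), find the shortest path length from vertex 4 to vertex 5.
8 (path: 4 -> 7 -> 5; weights 4 + 4 = 8)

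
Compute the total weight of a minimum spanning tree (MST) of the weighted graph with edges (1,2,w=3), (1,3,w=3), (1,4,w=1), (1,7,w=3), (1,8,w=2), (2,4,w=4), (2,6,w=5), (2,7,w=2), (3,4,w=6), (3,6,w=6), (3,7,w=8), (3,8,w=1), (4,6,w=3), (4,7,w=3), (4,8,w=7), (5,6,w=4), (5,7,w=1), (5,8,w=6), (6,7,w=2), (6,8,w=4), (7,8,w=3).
12 (MST edges: (1,4,w=1), (1,7,w=3), (1,8,w=2), (2,7,w=2), (3,8,w=1), (5,7,w=1), (6,7,w=2); sum of weights 1 + 3 + 2 + 2 + 1 + 1 + 2 = 12)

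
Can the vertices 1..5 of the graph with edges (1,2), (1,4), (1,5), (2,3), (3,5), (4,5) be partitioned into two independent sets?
No (odd cycle of length 3: 4 -> 1 -> 5 -> 4)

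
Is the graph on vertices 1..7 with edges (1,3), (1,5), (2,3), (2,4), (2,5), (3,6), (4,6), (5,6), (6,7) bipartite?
Yes. Partition: {1, 2, 6}, {3, 4, 5, 7}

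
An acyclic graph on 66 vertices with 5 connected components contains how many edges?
61 (Each of the 5 component trees on V_i vertices has V_i - 1 edges; summing gives V - C = 66 - 5 = 61)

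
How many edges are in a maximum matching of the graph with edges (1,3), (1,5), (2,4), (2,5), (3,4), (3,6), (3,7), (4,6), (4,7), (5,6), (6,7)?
3 (matching: (2,4), (3,7), (5,6); upper bound floor(n/2) = floor(7/2) = 3)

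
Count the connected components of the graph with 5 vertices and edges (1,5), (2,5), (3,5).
2 (components: {1, 2, 3, 5}, {4})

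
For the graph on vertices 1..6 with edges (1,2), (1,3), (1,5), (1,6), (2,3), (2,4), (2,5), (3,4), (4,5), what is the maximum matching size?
3 (matching: (1,6), (2,5), (3,4); upper bound floor(n/2) = floor(6/2) = 3)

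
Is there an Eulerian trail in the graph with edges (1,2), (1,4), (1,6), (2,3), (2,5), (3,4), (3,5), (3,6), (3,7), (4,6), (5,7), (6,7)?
No (6 vertices have odd degree: {1, 2, 3, 4, 5, 7}; Eulerian path requires 0 or 2)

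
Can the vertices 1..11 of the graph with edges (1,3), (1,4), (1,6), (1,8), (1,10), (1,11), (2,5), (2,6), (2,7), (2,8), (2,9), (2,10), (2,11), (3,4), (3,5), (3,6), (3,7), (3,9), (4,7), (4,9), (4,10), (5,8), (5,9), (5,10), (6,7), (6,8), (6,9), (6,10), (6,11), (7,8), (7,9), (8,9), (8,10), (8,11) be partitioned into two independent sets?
No (odd cycle of length 3: 11 -> 1 -> 8 -> 11)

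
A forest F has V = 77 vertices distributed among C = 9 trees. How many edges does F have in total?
68 (Each of the 9 component trees on V_i vertices has V_i - 1 edges; summing gives V - C = 77 - 9 = 68)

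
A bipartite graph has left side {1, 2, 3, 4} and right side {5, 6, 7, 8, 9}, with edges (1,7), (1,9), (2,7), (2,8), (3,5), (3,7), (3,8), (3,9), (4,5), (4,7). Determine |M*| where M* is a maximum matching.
4 (matching: (1,9), (2,8), (3,7), (4,5); upper bound min(|L|,|R|) = min(4,5) = 4)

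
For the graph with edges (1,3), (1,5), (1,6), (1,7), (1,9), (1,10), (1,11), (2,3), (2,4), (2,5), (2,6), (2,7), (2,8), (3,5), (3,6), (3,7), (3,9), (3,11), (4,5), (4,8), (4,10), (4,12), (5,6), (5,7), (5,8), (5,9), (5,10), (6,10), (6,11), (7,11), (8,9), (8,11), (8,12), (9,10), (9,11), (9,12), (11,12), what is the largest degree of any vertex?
9 (attained at vertex 5)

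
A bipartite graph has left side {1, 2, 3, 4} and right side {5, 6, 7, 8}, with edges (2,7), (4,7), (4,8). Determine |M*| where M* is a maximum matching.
2 (matching: (2,7), (4,8); upper bound min(|L|,|R|) = min(4,4) = 4)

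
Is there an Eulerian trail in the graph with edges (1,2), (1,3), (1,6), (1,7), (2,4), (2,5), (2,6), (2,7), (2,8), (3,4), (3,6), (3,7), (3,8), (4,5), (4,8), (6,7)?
Yes (the graph is connected and exactly 2 vertices have odd degree: {3, 8}; any Eulerian path must start and end at those)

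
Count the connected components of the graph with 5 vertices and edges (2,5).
4 (components: {1}, {2, 5}, {3}, {4})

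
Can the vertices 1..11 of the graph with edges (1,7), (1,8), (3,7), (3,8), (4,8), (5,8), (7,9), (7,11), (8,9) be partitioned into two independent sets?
Yes. Partition: {1, 2, 3, 4, 5, 6, 9, 10, 11}, {7, 8}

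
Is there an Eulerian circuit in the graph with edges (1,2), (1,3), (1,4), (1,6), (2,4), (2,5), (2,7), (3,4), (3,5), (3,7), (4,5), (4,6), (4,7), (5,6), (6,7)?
Yes (the graph is connected and all 7 vertices have even degree)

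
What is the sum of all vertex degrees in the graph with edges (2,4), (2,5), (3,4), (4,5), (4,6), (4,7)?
12 (handshake: sum of degrees = 2|E| = 2 x 6 = 12)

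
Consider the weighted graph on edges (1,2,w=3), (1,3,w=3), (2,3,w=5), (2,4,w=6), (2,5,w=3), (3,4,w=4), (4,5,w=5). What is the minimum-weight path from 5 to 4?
5 (path: 5 -> 4; weights 5 = 5)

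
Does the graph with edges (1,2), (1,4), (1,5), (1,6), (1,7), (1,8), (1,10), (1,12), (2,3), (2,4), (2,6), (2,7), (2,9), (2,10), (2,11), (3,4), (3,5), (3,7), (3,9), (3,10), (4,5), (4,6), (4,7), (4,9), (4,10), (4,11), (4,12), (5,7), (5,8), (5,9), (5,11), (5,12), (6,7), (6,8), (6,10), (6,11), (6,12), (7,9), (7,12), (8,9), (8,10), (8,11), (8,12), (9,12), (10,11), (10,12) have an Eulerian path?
Yes (the graph is connected and exactly 2 vertices have odd degree: {8, 9}; any Eulerian path must start and end at those)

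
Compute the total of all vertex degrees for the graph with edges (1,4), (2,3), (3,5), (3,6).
8 (handshake: sum of degrees = 2|E| = 2 x 4 = 8)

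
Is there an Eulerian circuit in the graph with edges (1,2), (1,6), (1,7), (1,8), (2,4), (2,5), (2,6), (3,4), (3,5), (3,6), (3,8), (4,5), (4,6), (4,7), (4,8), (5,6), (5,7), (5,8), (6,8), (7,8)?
Yes (the graph is connected and all 8 vertices have even degree)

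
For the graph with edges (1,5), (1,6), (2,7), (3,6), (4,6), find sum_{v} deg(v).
10 (handshake: sum of degrees = 2|E| = 2 x 5 = 10)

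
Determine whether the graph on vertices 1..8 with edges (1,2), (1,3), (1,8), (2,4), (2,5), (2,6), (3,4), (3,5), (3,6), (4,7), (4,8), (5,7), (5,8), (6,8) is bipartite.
Yes. Partition: {1, 4, 5, 6}, {2, 3, 7, 8}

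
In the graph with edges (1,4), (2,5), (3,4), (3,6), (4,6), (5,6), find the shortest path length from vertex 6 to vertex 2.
2 (path: 6 -> 5 -> 2, 2 edges)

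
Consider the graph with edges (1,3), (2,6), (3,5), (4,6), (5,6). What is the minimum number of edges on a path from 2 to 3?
3 (path: 2 -> 6 -> 5 -> 3, 3 edges)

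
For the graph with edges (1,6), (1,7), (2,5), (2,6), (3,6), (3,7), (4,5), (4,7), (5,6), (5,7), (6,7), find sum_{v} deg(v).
22 (handshake: sum of degrees = 2|E| = 2 x 11 = 22)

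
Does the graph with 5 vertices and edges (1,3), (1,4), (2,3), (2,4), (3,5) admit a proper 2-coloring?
Yes. Partition: {1, 2, 5}, {3, 4}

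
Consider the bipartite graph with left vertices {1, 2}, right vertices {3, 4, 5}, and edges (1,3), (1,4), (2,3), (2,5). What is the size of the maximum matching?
2 (matching: (1,4), (2,5); upper bound min(|L|,|R|) = min(2,3) = 2)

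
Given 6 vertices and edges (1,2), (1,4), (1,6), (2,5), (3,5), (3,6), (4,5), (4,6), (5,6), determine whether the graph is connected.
Yes (BFS from 1 visits [1, 2, 4, 6, 5, 3] — all 6 vertices reached)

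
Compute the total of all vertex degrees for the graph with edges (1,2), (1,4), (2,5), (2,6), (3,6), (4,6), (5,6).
14 (handshake: sum of degrees = 2|E| = 2 x 7 = 14)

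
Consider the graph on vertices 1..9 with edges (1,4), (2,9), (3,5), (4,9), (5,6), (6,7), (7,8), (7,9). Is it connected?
Yes (BFS from 1 visits [1, 4, 9, 2, 7, 6, 8, 5, 3] — all 9 vertices reached)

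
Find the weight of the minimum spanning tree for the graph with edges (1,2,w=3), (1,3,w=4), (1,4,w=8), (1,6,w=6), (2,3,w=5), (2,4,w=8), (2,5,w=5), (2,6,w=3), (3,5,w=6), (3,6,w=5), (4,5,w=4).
19 (MST edges: (1,2,w=3), (1,3,w=4), (2,5,w=5), (2,6,w=3), (4,5,w=4); sum of weights 3 + 4 + 5 + 3 + 4 = 19)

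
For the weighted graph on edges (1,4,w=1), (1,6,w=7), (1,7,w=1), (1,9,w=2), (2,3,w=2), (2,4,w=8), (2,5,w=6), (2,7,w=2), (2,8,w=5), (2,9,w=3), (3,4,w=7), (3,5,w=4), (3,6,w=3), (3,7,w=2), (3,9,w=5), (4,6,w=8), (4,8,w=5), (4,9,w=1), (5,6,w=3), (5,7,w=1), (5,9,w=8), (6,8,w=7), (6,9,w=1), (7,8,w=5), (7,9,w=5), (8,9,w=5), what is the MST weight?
14 (MST edges: (1,4,w=1), (1,7,w=1), (2,3,w=2), (2,7,w=2), (2,8,w=5), (4,9,w=1), (5,7,w=1), (6,9,w=1); sum of weights 1 + 1 + 2 + 2 + 5 + 1 + 1 + 1 = 14)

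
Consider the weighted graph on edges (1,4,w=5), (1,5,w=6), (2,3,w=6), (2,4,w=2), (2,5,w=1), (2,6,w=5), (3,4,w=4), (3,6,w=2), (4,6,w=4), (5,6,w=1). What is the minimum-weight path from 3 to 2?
4 (path: 3 -> 6 -> 5 -> 2; weights 2 + 1 + 1 = 4)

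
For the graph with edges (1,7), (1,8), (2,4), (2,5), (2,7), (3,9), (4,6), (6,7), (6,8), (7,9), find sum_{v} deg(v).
20 (handshake: sum of degrees = 2|E| = 2 x 10 = 20)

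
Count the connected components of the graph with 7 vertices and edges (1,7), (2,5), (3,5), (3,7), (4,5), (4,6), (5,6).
1 (components: {1, 2, 3, 4, 5, 6, 7})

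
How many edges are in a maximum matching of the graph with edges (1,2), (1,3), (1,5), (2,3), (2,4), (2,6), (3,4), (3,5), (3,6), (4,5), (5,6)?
3 (matching: (1,5), (2,4), (3,6); upper bound floor(n/2) = floor(6/2) = 3)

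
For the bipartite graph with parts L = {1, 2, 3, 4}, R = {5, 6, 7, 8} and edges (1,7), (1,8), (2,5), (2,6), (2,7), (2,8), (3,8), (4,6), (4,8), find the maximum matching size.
4 (matching: (1,7), (2,5), (3,8), (4,6); upper bound min(|L|,|R|) = min(4,4) = 4)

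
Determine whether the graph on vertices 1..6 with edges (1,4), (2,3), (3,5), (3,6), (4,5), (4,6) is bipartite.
Yes. Partition: {1, 2, 5, 6}, {3, 4}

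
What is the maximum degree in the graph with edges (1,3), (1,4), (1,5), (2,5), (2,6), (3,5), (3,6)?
3 (attained at vertices 1, 3, 5)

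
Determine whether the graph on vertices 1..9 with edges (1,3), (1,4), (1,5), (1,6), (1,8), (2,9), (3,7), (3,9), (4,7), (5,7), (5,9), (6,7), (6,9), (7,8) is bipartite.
Yes. Partition: {1, 7, 9}, {2, 3, 4, 5, 6, 8}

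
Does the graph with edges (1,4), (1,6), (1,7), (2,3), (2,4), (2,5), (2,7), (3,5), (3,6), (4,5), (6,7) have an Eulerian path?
No (6 vertices have odd degree: {1, 3, 4, 5, 6, 7}; Eulerian path requires 0 or 2)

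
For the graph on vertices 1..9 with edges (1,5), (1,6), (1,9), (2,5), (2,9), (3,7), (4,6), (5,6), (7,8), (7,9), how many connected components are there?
1 (components: {1, 2, 3, 4, 5, 6, 7, 8, 9})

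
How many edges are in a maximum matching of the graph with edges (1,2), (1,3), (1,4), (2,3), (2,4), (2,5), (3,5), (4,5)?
2 (matching: (1,3), (4,5); upper bound floor(n/2) = floor(5/2) = 2)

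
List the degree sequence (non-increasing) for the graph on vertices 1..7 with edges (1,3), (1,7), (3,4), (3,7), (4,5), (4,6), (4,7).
[4, 3, 3, 2, 1, 1, 0] (degrees: deg(1)=2, deg(2)=0, deg(3)=3, deg(4)=4, deg(5)=1, deg(6)=1, deg(7)=3)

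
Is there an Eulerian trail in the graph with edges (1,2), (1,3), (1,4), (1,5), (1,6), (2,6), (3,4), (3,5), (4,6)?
No (4 vertices have odd degree: {1, 3, 4, 6}; Eulerian path requires 0 or 2)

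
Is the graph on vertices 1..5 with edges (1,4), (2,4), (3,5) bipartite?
Yes. Partition: {1, 2, 3}, {4, 5}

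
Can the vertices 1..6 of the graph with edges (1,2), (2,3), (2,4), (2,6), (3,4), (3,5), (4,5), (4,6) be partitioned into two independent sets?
No (odd cycle of length 3: 6 -> 2 -> 4 -> 6)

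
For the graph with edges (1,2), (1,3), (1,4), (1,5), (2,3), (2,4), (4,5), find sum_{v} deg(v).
14 (handshake: sum of degrees = 2|E| = 2 x 7 = 14)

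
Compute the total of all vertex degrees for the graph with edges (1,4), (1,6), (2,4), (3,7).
8 (handshake: sum of degrees = 2|E| = 2 x 4 = 8)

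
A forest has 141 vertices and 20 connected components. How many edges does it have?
121 (Each of the 20 component trees on V_i vertices has V_i - 1 edges; summing gives V - C = 141 - 20 = 121)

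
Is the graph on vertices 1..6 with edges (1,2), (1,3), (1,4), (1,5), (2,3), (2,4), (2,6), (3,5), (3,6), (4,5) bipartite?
No (odd cycle of length 3: 2 -> 1 -> 3 -> 2)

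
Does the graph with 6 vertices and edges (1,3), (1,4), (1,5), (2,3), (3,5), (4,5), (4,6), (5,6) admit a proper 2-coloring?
No (odd cycle of length 3: 3 -> 1 -> 5 -> 3)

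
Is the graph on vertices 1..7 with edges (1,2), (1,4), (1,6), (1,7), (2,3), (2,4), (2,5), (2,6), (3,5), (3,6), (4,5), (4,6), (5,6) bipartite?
No (odd cycle of length 3: 4 -> 1 -> 2 -> 4)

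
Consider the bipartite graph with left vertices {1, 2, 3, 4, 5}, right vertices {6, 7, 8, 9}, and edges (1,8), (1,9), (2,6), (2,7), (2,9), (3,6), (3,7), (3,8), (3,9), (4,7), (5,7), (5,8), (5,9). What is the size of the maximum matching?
4 (matching: (1,9), (2,7), (3,6), (5,8); upper bound min(|L|,|R|) = min(5,4) = 4)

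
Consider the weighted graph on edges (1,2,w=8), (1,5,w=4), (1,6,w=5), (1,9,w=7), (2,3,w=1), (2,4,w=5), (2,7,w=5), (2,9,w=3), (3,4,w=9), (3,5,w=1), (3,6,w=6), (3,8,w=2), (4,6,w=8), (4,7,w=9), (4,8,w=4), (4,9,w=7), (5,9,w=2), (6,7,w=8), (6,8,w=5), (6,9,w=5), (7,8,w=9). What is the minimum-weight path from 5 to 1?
4 (path: 5 -> 1; weights 4 = 4)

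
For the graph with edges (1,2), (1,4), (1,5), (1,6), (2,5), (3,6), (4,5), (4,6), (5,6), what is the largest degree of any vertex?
4 (attained at vertices 1, 5, 6)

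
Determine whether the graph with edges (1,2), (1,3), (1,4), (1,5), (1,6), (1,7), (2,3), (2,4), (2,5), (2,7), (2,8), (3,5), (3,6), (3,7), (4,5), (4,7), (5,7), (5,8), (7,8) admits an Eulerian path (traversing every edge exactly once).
Yes (the graph is connected and exactly 2 vertices have odd degree: {3, 8}; any Eulerian path must start and end at those)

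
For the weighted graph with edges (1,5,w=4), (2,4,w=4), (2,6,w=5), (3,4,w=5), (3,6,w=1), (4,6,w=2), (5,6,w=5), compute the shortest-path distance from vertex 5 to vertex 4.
7 (path: 5 -> 6 -> 4; weights 5 + 2 = 7)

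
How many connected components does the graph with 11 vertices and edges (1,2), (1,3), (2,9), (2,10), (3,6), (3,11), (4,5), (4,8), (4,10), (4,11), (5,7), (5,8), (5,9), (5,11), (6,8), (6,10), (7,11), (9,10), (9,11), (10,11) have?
1 (components: {1, 2, 3, 4, 5, 6, 7, 8, 9, 10, 11})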